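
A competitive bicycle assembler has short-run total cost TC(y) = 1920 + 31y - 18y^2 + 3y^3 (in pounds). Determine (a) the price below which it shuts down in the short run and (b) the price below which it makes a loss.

Shutdown price = min AVC. AVC = 31 - 18y + 3y^2, with vertex at y = 3 and minimum £4.
ATC = 1920/y + 31 - 18y + 3y^2. Setting dATC/dy = −1920/y^2 − 18 + 6y = 0 gives y = 8 (since 6·8^3 − 18·8^2 = 1920).
min ATC = 1920/8 + 31 − 18·8 + 3·8^2 = £319. That is the break-even price.
For £4 ≤ P < £319 the firm produces at a loss; below £4 it shuts down.

Shutdown price = £4; break-even price = £319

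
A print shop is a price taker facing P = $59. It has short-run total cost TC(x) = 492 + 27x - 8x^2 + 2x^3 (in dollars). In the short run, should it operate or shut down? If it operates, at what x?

From TC, MC = TC'(x) = 27 - 16x + 6x^2 and AVC = VC/x = 27 - 8x + 2x^2.
The AVC parabola has its vertex at x = 8/4 = 2, where AVC = 27 - 8·2 + 2·2^2 = $19.
Because $59 ≥ $19, revenue can cover variable cost; the firm operates.
Solving P = MC: -32 - 16x + 6x^2 = 0 ⇒ x = -4/3 or 4. On the upward-sloping branch, x* = 4.
Check: AVC at x = 4 is $27 ≤ P, so revenue covers variable cost.
Profit = P·x − TC = 59·4 − 600 = -$364, a loss, but smaller than the $492 fixed cost the firm would lose by shutting down.

Produce at x = 4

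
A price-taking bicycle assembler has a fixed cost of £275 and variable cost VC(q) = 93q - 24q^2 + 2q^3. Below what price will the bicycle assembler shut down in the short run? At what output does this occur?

The firm shuts down when price falls below the minimum of average variable cost. AVC = VC/q = 93 - 24q + 2q^2.
At the minimum of AVC, MC = AVC. MC = 93 - 48q + 6q^2; setting MC = AVC gives 4q^2 - 24q = 0, so q = 6. min AVC = 21.
So the shutdown price is £21.

£21 per unit, at q = 6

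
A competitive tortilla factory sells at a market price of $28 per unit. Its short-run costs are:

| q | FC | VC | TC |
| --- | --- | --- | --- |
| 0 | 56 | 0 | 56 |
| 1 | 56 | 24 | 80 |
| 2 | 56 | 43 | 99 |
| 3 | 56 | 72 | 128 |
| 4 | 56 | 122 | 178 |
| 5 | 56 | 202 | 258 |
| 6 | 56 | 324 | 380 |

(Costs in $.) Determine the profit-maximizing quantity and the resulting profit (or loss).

Profit at each row (π = 28q − TC): q=0: -56; q=1: -52; q=2: -43; q=3: -44; q=4: -66; q=5: -118; q=6: -212.
Profit is maximized at q = 2. AVC there is 43/2 = $21.50 ≤ P, so producing beats shutting down (which would give -$56).

q = 2; profit = -$43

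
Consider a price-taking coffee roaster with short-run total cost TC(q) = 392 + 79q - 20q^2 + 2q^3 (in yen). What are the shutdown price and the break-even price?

Shutdown price = min AVC. AVC = 79 - 20q + 2q^2, with vertex at q = 5 and minimum ¥29.
ATC = 392/q + 79 - 20q + 2q^2. Setting dATC/dq = −392/q^2 − 20 + 4q = 0 gives q = 7 (since 4·7^3 − 20·7^2 = 392).
min ATC = 392/7 + 79 − 20·7 + 2·7^2 = ¥93. That is the break-even price.
For ¥29 ≤ P < ¥93 the firm produces at a loss; below ¥29 it shuts down.

Shutdown price = ¥29; break-even price = ¥93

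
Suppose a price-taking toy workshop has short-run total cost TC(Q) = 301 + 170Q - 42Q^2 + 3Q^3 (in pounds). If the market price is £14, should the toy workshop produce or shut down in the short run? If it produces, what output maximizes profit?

Variable cost is VC = 170Q - 42Q^2 + 3Q^3, so AVC = VC/Q = 170 - 42Q + 3Q^2 and MC = dTC/dQ = 170 - 84Q + 9Q^2.
AVC is minimized where dAVC/dQ = -42 + 6Q = 0, at Q = 7; min AVC = 170 - 42·7 + 3·7^2 = £23.
P = £14 lies below min AVC = £23; no output level covers variable cost.
Best response: produce nothing and absorb the £301 fixed cost.

Shut down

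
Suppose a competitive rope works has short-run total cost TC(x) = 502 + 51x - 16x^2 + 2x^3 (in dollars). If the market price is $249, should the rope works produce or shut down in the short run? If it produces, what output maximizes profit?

Produce at x = 9

Variable cost is VC = 51x - 16x^2 + 2x^3, so AVC = VC/x = 51 - 16x + 2x^2 and MC = dTC/dx = 51 - 32x + 6x^2.
AVC hits its minimum where MC = AVC, at x = 4, giving min AVC = 51 - 16·4 + 2·4^2 = $19.
Since P = $249 ≥ min AVC = $19, price covers variable cost and the firm should produce.
Set P = MC: 249 = 51 - 32x + 6x^2 → -198 - 32x + 6x^2 = 0. The roots are x = -11/3 and x = 9; the profit-maximizing output is on the rising part of MC, so x* = 9.
Check: AVC at x = 9 is $69 ≤ P, so revenue covers variable cost.
Profit = P·x − TC = 249·9 − 1123 = $1118.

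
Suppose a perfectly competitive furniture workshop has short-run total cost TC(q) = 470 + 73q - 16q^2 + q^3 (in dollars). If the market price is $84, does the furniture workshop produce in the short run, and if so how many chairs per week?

Produce at q = 11

Strip out fixed cost: VC = 73q - 16q^2 + q^3. Then AVC = 73 - 16q + q^2 and MC = 73 - 32q + 3q^2.
AVC is minimized where dAVC/dq = -16 + 2q = 0, at q = 8; min AVC = 73 - 16·8 + 8^2 = $9.
P = $84 exceeds min AVC = $9, so the firm stays open.
Set P = MC: 84 = 73 - 32q + 3q^2 → -11 - 32q + 3q^2 = 0. The roots are q = -1/3 and q = 11; the profit-maximizing output is on the rising part of MC, so q* = 11.
Check: AVC at q = 11 is $18 ≤ P, so revenue covers variable cost.
Profit = P·q − TC = 84·11 − 668 = $256.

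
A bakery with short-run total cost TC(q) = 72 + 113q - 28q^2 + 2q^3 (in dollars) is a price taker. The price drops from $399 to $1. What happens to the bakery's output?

Output falls from 13 to 0 (the firm shuts down)

AVC = 113 - 28q + 2q^2, minimized at q = 7 where min AVC = $15. MC = 113 - 56q + 6q^2.
At P = $399 ≥ min AVC, set P = MC on the rising branch: q = 13.
At P = $1 < min AVC = $15, price no longer covers variable cost at any output, so the firm shuts down: q = 0.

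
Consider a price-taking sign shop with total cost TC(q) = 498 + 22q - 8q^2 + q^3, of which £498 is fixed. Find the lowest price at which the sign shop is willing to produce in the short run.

£6 per unit

Short-run supply begins at min AVC. From VC = 22q - 8q^2 + q^3, AVC = 22 - 8q + q^2.
At the minimum of AVC, MC = AVC. MC = 22 - 16q + 3q^2; setting MC = AVC gives 2q^2 - 8q = 0, so q = 4. min AVC = 6.
The firm shuts down for any P below £6.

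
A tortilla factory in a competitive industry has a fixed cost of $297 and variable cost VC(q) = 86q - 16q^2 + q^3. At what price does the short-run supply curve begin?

Short-run supply begins at min AVC. From VC = 86q - 16q^2 + q^3, AVC = 86 - 16q + q^2.
dAVC/dq = -16 + 2q = 0 gives q = 8. min AVC = 86 - 16·8 + 8^2 = 22.
So the shutdown price is $22.

$22 per unit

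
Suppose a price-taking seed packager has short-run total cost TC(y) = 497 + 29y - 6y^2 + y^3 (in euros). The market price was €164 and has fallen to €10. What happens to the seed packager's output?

Output falls from 9 to 0 (the firm shuts down)

MC = 29 - 12y + 3y^2; the shutdown threshold is min AVC = €20 (at y = 3).
With P = €164 above the shutdown price, P = MC gives y = 9.
At P = €10 < min AVC = €20, price no longer covers variable cost at any output, so the firm shuts down: y = 0.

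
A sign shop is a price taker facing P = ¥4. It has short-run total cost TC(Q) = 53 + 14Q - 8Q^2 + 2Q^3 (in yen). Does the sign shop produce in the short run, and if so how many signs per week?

Shut down

Variable cost is VC = 14Q - 8Q^2 + 2Q^3, so AVC = VC/Q = 14 - 8Q + 2Q^2 and MC = dTC/dQ = 14 - 16Q + 6Q^2.
AVC hits its minimum where MC = AVC, at Q = 2, giving min AVC = 14 - 8·2 + 2·2^2 = ¥6.
P = ¥4 lies below min AVC = ¥6; no output level covers variable cost.
Best response: produce nothing and absorb the ¥53 fixed cost.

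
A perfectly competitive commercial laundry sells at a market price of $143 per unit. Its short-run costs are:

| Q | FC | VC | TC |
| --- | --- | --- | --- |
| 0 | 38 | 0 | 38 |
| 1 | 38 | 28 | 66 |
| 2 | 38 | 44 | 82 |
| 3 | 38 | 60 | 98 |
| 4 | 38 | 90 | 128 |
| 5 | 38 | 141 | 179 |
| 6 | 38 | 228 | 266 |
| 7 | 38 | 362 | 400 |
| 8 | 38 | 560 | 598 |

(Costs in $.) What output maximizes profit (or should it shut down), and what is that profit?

Q = 7; profit = $601

Tabulate TR − TC: Q=0: -38; Q=1: 77; Q=2: 204; Q=3: 331; Q=4: 444; Q=5: 536; Q=6: 592; Q=7: 601; Q=8: 546.
Profit is maximized at Q = 7. AVC there is 362/7 = $51.71 ≤ P, so producing beats shutting down (which would give -$38).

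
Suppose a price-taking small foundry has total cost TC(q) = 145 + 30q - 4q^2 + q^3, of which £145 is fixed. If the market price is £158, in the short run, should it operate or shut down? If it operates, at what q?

Strip out fixed cost: VC = 30q - 4q^2 + q^3. Then AVC = 30 - 4q + q^2 and MC = 30 - 8q + 3q^2.
AVC is minimized where dAVC/dq = -4 + 2q = 0, at q = 2; min AVC = 30 - 4·2 + 2^2 = £26.
Because £158 ≥ £26, revenue can cover variable cost; the firm operates.
Solving P = MC: -128 - 8q + 3q^2 = 0 ⇒ q = -16/3 or 8. On the upward-sloping branch, q* = 8.
Check: AVC at q = 8 is £62 ≤ P, so revenue covers variable cost.
Profit = P·q − TC = 158·8 − 641 = £623.

Produce at q = 8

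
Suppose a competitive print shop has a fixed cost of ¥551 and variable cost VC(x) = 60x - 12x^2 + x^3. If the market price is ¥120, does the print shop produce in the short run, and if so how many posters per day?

Produce at x = 10

Variable cost is VC = 60x - 12x^2 + x^3, so AVC = VC/x = 60 - 12x + x^2 and MC = dTC/dx = 60 - 24x + 3x^2.
AVC is minimized where dAVC/dx = -12 + 2x = 0, at x = 6; min AVC = 60 - 12·6 + 6^2 = ¥24.
P = ¥120 exceeds min AVC = ¥24, so the firm stays open.
Set P = MC: 120 = 60 - 24x + 3x^2 → -60 - 24x + 3x^2 = 0. The roots are x = -2 and x = 10; the profit-maximizing output is on the rising part of MC, so x* = 10.
Check: AVC at x = 10 is ¥40 ≤ P, so revenue covers variable cost.
Profit = P·x − TC = 120·10 − 951 = ¥249.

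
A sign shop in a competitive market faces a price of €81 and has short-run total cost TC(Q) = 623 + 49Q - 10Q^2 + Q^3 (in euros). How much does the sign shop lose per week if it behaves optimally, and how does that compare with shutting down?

Profit = -€239 at Q = 8

AVC = 49 - 10Q + Q^2 has its minimum €24 at Q = 5; price €81 clears that bar, so the firm operates.
With MC = 49 - 20Q + 3Q^2, P = MC on the upward-sloping part at Q* = 8.
TR = 81·8 = 648. TC = 623 + 264 = 887. Profit = 648 − 887 = -€239.
Shutting down would mean losing the fixed cost of €623, so operating at a loss of €239 is better by €384.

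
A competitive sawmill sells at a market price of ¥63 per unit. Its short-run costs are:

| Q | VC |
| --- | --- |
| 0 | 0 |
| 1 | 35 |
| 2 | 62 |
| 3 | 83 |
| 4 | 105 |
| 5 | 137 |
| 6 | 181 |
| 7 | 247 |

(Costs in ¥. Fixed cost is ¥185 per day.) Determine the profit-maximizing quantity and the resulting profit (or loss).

Q = 6; profit = ¥12

Tabulate TR − TC: Q=0: -185; Q=1: -157; Q=2: -121; Q=3: -79; Q=4: -38; Q=5: -7; Q=6: 12; Q=7: 9.
Profit is maximized at Q = 6. AVC there is 181/6 = ¥30.17 ≤ P, so producing beats shutting down (which would give -¥185).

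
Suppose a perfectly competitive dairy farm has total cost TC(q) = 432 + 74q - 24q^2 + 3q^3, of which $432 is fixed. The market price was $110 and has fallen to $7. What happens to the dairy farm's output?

MC = 74 - 48q + 9q^2; the shutdown threshold is min AVC = $26 (at q = 4).
With P = $110 above the shutdown price, P = MC gives q = 6.
At P = $7 < min AVC = $26, price no longer covers variable cost at any output, so the firm shuts down: q = 0.

Output falls from 6 to 0 (the firm shuts down)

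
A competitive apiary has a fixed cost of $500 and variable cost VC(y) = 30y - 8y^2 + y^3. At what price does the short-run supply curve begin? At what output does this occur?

$14 per unit, at y = 4

Short-run supply begins at min AVC. From VC = 30y - 8y^2 + y^3, AVC = 30 - 8y + y^2.
dAVC/dy = -8 + 2y = 0 gives y = 4. min AVC = 30 - 8·4 + 4^2 = 14.
The firm shuts down for any P below $14.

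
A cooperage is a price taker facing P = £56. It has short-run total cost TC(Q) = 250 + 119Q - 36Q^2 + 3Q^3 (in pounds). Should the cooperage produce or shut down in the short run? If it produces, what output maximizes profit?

Produce at Q = 7

Variable cost is VC = 119Q - 36Q^2 + 3Q^3, so AVC = VC/Q = 119 - 36Q + 3Q^2 and MC = dTC/dQ = 119 - 72Q + 9Q^2.
AVC is minimized where dAVC/dQ = -36 + 6Q = 0, at Q = 6; min AVC = 119 - 36·6 + 3·6^2 = £11.
P = £56 exceeds min AVC = £11, so the firm stays open.
Set P = MC: 56 = 119 - 72Q + 9Q^2 → 63 - 72Q + 9Q^2 = 0. The roots are Q = 1 and Q = 7; the profit-maximizing output is on the rising part of MC, so Q* = 7.
Check: AVC at Q = 7 is £14 ≤ P, so revenue covers variable cost.
Profit = P·Q − TC = 56·7 − 348 = £44.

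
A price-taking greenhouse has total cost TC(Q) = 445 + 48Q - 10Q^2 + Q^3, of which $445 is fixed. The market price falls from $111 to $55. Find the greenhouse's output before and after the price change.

Output falls from 9 to 7

MC = 48 - 20Q + 3Q^2; the shutdown threshold is min AVC = $23 (at Q = 5).
With P = $111 above the shutdown price, P = MC gives Q = 9.
At P = $55 ≥ min AVC, set P = MC: Q = 7. The firm stays open but cuts output.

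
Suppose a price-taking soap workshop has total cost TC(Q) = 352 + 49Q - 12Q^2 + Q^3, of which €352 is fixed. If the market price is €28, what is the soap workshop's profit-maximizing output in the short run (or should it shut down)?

Produce at Q = 7

Variable cost is VC = 49Q - 12Q^2 + Q^3, so AVC = VC/Q = 49 - 12Q + Q^2 and MC = dTC/dQ = 49 - 24Q + 3Q^2.
AVC hits its minimum where MC = AVC, at Q = 6, giving min AVC = 49 - 12·6 + 6^2 = €13.
Since P = €28 ≥ min AVC = €13, price covers variable cost and the firm should produce.
P = MC gives 21 - 24Q + 3Q^2 = 0, with roots 1 and 7. Take the larger (rising MC): Q* = 7.
Check: AVC at Q = 7 is €14 ≤ P, so revenue covers variable cost.
Profit = P·Q − TC = 28·7 − 450 = -€254, a loss, but smaller than the €352 fixed cost the firm would lose by shutting down.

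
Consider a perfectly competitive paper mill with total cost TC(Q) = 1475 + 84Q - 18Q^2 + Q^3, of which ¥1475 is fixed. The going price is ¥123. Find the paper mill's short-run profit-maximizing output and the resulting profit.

AVC = 84 - 18Q + Q^2 has its minimum ¥3 at Q = 9; price ¥123 clears that bar, so the firm operates.
MC = 84 - 36Q + 3Q^2. Setting P = MC and taking the root on the rising branch gives Q* = 13.
TR = 123·13 = 1599. TC = 1475 + 247 = 1722. Profit = 1599 − 1722 = -¥123.
By producing, the firm covers all variable cost plus ¥1352 of fixed cost; shutting down would lose the full ¥1475.

Profit = -¥123 at Q = 13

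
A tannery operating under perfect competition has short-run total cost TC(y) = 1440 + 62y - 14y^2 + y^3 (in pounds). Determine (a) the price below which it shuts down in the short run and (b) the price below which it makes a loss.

Shutdown price = £13; break-even price = £158

Shutdown price = min AVC. AVC = 62 - 14y + y^2, with vertex at y = 7 and minimum £13.
ATC = 1440/y + 62 - 14y + y^2. Setting dATC/dy = −1440/y^2 − 14 + 2y = 0 gives y = 12 (since 2·12^3 − 14·12^2 = 1440).
min ATC = 1440/12 + 62 − 14·12 + 12^2 = £158. That is the break-even price.
Between these two prices the firm operates at a loss; above £158 it earns a profit.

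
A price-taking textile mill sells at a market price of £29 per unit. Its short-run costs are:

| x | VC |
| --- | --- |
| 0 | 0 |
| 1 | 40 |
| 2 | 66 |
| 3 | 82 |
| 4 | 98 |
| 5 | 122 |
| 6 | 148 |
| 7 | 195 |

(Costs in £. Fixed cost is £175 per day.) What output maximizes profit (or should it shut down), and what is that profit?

x = 6; profit = -£149

Tabulate TR − TC: x=0: -175; x=1: -186; x=2: -183; x=3: -170; x=4: -157; x=5: -152; x=6: -149; x=7: -167.
Profit is maximized at x = 6. AVC there is 148/6 = £24.67 ≤ P, so producing beats shutting down (which would give -£175).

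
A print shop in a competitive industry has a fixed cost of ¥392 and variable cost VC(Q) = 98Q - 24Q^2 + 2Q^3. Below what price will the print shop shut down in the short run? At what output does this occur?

¥26 per unit, at Q = 6

The shutdown price is the minimum of AVC. VC = 98Q - 24Q^2 + 2Q^3, so AVC = 98 - 24Q + 2Q^2.
At the minimum of AVC, MC = AVC. MC = 98 - 48Q + 6Q^2; setting MC = AVC gives 4Q^2 - 24Q = 0, so Q = 6. min AVC = 26.
The firm shuts down for any P below ¥26.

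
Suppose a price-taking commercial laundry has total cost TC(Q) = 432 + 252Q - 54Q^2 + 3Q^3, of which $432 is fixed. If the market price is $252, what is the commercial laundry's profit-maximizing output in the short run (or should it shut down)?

Strip out fixed cost: VC = 252Q - 54Q^2 + 3Q^3. Then AVC = 252 - 54Q + 3Q^2 and MC = 252 - 108Q + 9Q^2.
AVC hits its minimum where MC = AVC, at Q = 9, giving min AVC = 252 - 54·9 + 3·9^2 = $9.
Since P = $252 ≥ min AVC = $9, price covers variable cost and the firm should produce.
Set P = MC: 252 = 252 - 108Q + 9Q^2 → -108Q + 9Q^2 = 0. The roots are Q = 0 and Q = 12; the profit-maximizing output is on the rising part of MC, so Q* = 12.
Check: AVC at Q = 12 is $36 ≤ P, so revenue covers variable cost.
Profit = P·Q − TC = 252·12 − 864 = $2160.

Produce at Q = 12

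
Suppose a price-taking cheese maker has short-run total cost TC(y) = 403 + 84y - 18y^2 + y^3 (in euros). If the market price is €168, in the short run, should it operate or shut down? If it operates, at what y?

Produce at y = 14

Variable cost is VC = 84y - 18y^2 + y^3, so AVC = VC/y = 84 - 18y + y^2 and MC = dTC/dy = 84 - 36y + 3y^2.
AVC is minimized where dAVC/dy = -18 + 2y = 0, at y = 9; min AVC = 84 - 18·9 + 9^2 = €3.
Because €168 ≥ €3, revenue can cover variable cost; the firm operates.
Set P = MC: 168 = 84 - 36y + 3y^2 → -84 - 36y + 3y^2 = 0. The roots are y = -2 and y = 14; the profit-maximizing output is on the rising part of MC, so y* = 14.
Check: AVC at y = 14 is €28 ≤ P, so revenue covers variable cost.
Profit = P·y − TC = 168·14 − 795 = €1557.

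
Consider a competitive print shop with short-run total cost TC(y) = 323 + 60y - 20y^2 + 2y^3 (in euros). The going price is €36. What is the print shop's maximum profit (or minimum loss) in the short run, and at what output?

AVC = 60 - 20y + 2y^2; min AVC = €10 at y = 5. Since P = €36 ≥ min AVC, the firm produces.
MC = 60 - 40y + 6y^2. Setting P = MC and taking the root on the rising branch gives y* = 6.
TR = 36·6 = 216. TC = 323 + 72 = 395. Profit = 216 − 395 = -€179.
That loss of €179 beats the €323 the firm would lose by shutting down; producing recovers €144 of fixed cost.

Profit = -€179 at y = 6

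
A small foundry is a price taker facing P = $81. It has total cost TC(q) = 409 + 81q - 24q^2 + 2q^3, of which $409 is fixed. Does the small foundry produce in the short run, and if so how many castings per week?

Produce at q = 8

From TC, MC = TC'(q) = 81 - 48q + 6q^2 and AVC = VC/q = 81 - 24q + 2q^2.
The AVC parabola has its vertex at q = 24/4 = 6, where AVC = 81 - 24·6 + 2·6^2 = $9.
Since P = $81 ≥ min AVC = $9, price covers variable cost and the firm should produce.
Set P = MC: 81 = 81 - 48q + 6q^2 → -48q + 6q^2 = 0. The roots are q = 0 and q = 8; the profit-maximizing output is on the rising part of MC, so q* = 8.
Check: AVC at q = 8 is $17 ≤ P, so revenue covers variable cost.
Profit = P·q − TC = 81·8 − 545 = $103.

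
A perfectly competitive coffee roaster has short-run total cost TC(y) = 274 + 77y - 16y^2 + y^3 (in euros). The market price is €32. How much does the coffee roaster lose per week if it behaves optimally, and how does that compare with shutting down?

Profit = -€112 at y = 9

AVC = 77 - 16y + y^2; min AVC = €13 at y = 8. Since P = €32 ≥ min AVC, the firm produces.
With MC = 77 - 32y + 3y^2, P = MC on the upward-sloping part at y* = 9.
TR = 32·9 = 288. TC = 274 + 126 = 400. Profit = 288 − 400 = -€112.
By producing, the firm covers all variable cost plus €162 of fixed cost; shutting down would lose the full €274.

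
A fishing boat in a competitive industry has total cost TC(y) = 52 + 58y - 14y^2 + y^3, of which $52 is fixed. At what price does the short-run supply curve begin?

$9 per unit

The firm shuts down when price falls below the minimum of average variable cost. AVC = VC/y = 58 - 14y + y^2.
At the minimum of AVC, MC = AVC. MC = 58 - 28y + 3y^2; setting MC = AVC gives 2y^2 - 14y = 0, so y = 7. min AVC = 9.
The firm shuts down for any P below $9.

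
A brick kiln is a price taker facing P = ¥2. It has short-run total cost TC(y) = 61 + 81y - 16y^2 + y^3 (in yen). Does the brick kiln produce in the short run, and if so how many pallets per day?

Variable cost is VC = 81y - 16y^2 + y^3, so AVC = VC/y = 81 - 16y + y^2 and MC = dTC/dy = 81 - 32y + 3y^2.
The AVC parabola has its vertex at y = 16/2 = 8, where AVC = 81 - 16·8 + 8^2 = ¥17.
With P < min AVC (¥2 < ¥17), every unit sold adds to the loss.
The firm minimizes its loss by shutting down and losing only its fixed cost of ¥61.

Shut down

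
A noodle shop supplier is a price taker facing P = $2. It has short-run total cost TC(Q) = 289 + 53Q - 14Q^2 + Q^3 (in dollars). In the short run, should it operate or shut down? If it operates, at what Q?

From TC, MC = TC'(Q) = 53 - 28Q + 3Q^2 and AVC = VC/Q = 53 - 14Q + Q^2.
The AVC parabola has its vertex at Q = 14/2 = 7, where AVC = 53 - 14·7 + 7^2 = $4.
With P < min AVC ($2 < $4), every unit sold adds to the loss.
The firm minimizes its loss by shutting down and losing only its fixed cost of $289.

Shut down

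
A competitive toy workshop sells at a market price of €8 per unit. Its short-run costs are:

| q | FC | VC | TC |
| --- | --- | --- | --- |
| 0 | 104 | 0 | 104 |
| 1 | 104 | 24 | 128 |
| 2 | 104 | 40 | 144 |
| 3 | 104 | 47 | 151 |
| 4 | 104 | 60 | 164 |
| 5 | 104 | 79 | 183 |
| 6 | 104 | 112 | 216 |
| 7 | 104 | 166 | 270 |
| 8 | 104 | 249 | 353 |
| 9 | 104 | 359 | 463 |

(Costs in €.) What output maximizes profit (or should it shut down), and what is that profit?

Tabulate TR − TC: q=0: -104; q=1: -120; q=2: -128; q=3: -127; q=4: -132; q=5: -143; q=6: -168; q=7: -214; q=8: -289; q=9: -391.
Profit is highest at q = 0. Equivalently, the lowest AVC in the table is 60/4 ≈ €15 at q = 4, and P = €8 falls below it — price never covers variable cost, so the firm shuts down and loses only its fixed cost.

q = 0 (shut down); profit = -€104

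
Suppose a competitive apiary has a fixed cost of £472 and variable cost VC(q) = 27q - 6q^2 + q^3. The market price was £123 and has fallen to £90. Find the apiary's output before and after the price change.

AVC = 27 - 6q + q^2, minimized at q = 3 where min AVC = £18. MC = 27 - 12q + 3q^2.
With P = £123 above the shutdown price, P = MC gives q = 8.
At P = £90 ≥ min AVC, set P = MC: q = 7. The firm stays open but cuts output.

Output falls from 8 to 7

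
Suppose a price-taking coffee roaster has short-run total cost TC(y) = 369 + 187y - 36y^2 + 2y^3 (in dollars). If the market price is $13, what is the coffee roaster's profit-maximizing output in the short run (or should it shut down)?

From TC, MC = TC'(y) = 187 - 72y + 6y^2 and AVC = VC/y = 187 - 36y + 2y^2.
AVC is minimized where dAVC/dy = -36 + 4y = 0, at y = 9; min AVC = 187 - 36·9 + 2·9^2 = $25.
With P < min AVC ($13 < $25), every unit sold adds to the loss.
Shutting down limits the loss to fixed cost, $369.

Shut down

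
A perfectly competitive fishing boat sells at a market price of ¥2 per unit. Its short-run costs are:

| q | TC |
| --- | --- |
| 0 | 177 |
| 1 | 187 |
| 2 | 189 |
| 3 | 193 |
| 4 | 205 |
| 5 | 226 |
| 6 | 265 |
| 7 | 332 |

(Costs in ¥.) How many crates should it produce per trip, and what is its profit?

q = 0 (shut down); profit = -¥177

Compute π = P·q − TC at each output: q=0: -177; q=1: -185; q=2: -185; q=3: -187; q=4: -197; q=5: -216; q=6: -253; q=7: -318.
Profit is highest at q = 0. Equivalently, the lowest AVC in the table is 16/3 ≈ ¥5.33 at q = 3, and P = ¥2 falls below it — price never covers variable cost, so the firm shuts down and loses only its fixed cost.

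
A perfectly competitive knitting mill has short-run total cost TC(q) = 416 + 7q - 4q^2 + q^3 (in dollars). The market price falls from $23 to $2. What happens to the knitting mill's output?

AVC = 7 - 4q + q^2, minimized at q = 2 where min AVC = $3. MC = 7 - 8q + 3q^2.
At P = $23 ≥ min AVC, set P = MC on the rising branch: q = 4.
At P = $2 < min AVC = $3, price no longer covers variable cost at any output, so the firm shuts down: q = 0.

Output falls from 4 to 0 (the firm shuts down)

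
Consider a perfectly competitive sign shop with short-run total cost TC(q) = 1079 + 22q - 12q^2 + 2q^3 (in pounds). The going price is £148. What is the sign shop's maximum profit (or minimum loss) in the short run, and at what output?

Profit = -£295 at q = 7

AVC = 22 - 12q + 2q^2; min AVC = £4 at q = 3. Since P = £148 ≥ min AVC, the firm produces.
With MC = 22 - 24q + 6q^2, P = MC on the upward-sloping part at q* = 7.
TR = 148·7 = 1036. TC = 1079 + 252 = 1331. Profit = 1036 − 1331 = -£295.
That loss of £295 beats the £1079 the firm would lose by shutting down; producing recovers £784 of fixed cost.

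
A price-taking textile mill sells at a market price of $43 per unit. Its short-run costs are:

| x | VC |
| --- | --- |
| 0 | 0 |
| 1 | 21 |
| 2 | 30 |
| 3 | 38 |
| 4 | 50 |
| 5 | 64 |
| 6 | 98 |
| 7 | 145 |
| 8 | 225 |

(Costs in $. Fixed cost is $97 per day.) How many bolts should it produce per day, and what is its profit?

Tabulate TR − TC: x=0: -97; x=1: -75; x=2: -41; x=3: -6; x=4: 25; x=5: 54; x=6: 63; x=7: 59; x=8: 22.
Profit is maximized at x = 6. AVC there is 98/6 = $16.33 ≤ P, so producing beats shutting down (which would give -$97).

x = 6; profit = $63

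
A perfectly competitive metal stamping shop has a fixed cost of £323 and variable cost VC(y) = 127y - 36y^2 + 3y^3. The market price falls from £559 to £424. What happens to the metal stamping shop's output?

AVC = 127 - 36y + 3y^2, minimized at y = 6 where min AVC = £19. MC = 127 - 72y + 9y^2.
With P = £559 above the shutdown price, P = MC gives y = 12.
At P = £424 ≥ min AVC, set P = MC: y = 11. The firm stays open but cuts output.

Output falls from 12 to 11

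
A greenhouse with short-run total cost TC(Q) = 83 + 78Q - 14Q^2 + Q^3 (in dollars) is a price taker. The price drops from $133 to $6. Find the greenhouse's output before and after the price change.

MC = 78 - 28Q + 3Q^2; the shutdown threshold is min AVC = $29 (at Q = 7).
At P = $133 ≥ min AVC, set P = MC on the rising branch: Q = 11.
At P = $6 < min AVC = $29, price no longer covers variable cost at any output, so the firm shuts down: Q = 0.

Output falls from 11 to 0 (the firm shuts down)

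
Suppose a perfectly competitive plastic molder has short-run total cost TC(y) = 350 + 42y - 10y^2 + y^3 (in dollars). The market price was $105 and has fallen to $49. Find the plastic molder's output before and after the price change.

AVC = 42 - 10y + y^2, minimized at y = 5 where min AVC = $17. MC = 42 - 20y + 3y^2.
At P = $105 ≥ min AVC, set P = MC on the rising branch: y = 9.
At P = $49 ≥ min AVC, set P = MC: y = 7. The firm stays open but cuts output.

Output falls from 9 to 7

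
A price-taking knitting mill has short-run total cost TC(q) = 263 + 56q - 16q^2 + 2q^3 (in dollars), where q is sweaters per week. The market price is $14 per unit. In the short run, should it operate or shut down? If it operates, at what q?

From TC, MC = TC'(q) = 56 - 32q + 6q^2 and AVC = VC/q = 56 - 16q + 2q^2.
The AVC parabola has its vertex at q = 16/4 = 4, where AVC = 56 - 16·4 + 2·4^2 = $24.
P = $14 lies below min AVC = $24; no output level covers variable cost.
The firm minimizes its loss by shutting down and losing only its fixed cost of $263.

Shut down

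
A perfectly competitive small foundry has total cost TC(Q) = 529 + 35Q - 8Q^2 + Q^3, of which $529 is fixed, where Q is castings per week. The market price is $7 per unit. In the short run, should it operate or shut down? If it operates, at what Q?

Variable cost is VC = 35Q - 8Q^2 + Q^3, so AVC = VC/Q = 35 - 8Q + Q^2 and MC = dTC/dQ = 35 - 16Q + 3Q^2.
AVC hits its minimum where MC = AVC, at Q = 4, giving min AVC = 35 - 8·4 + 4^2 = $19.
With P < min AVC ($7 < $19), every unit sold adds to the loss.
Shutting down limits the loss to fixed cost, $529.

Shut down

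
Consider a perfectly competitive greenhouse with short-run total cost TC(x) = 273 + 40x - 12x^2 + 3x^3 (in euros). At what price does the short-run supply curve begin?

€28 per unit

Short-run supply begins at min AVC. From VC = 40x - 12x^2 + 3x^3, AVC = 40 - 12x + 3x^2.
dAVC/dx = -12 + 6x = 0 gives x = 2. min AVC = 40 - 12·2 + 3·2^2 = 28.
So the shutdown price is €28.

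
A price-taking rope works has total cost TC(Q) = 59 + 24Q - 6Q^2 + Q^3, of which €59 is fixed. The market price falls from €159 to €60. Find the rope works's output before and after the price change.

AVC = 24 - 6Q + Q^2, minimized at Q = 3 where min AVC = €15. MC = 24 - 12Q + 3Q^2.
At P = €159 ≥ min AVC, set P = MC on the rising branch: Q = 9.
At P = €60 ≥ min AVC, set P = MC: Q = 6. The firm stays open but cuts output.

Output falls from 9 to 6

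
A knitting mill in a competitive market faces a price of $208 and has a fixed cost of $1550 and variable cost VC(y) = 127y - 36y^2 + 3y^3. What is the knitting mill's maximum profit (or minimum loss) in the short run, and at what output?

Profit = -$92 at y = 9

AVC = 127 - 36y + 3y^2 has its minimum $19 at y = 6; price $208 clears that bar, so the firm operates.
With MC = 127 - 72y + 9y^2, P = MC on the upward-sloping part at y* = 9.
TR = 208·9 = 1872. TC = 1550 + 414 = 1964. Profit = 1872 − 1964 = -$92.
Shutting down would mean losing the fixed cost of $1550, so operating at a loss of $92 is better by $1458.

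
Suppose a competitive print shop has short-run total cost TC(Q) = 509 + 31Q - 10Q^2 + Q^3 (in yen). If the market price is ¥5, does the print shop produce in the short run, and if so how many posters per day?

Shut down

Strip out fixed cost: VC = 31Q - 10Q^2 + Q^3. Then AVC = 31 - 10Q + Q^2 and MC = 31 - 20Q + 3Q^2.
AVC is minimized where dAVC/dQ = -10 + 2Q = 0, at Q = 5; min AVC = 31 - 10·5 + 5^2 = ¥6.
Since P = ¥5 < min AVC = ¥6, price fails to cover variable cost at any output.
Shutting down limits the loss to fixed cost, ¥509.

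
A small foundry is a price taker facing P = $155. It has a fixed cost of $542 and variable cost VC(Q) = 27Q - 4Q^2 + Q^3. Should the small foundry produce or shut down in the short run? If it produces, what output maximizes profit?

From TC, MC = TC'(Q) = 27 - 8Q + 3Q^2 and AVC = VC/Q = 27 - 4Q + Q^2.
AVC hits its minimum where MC = AVC, at Q = 2, giving min AVC = 27 - 4·2 + 2^2 = $23.
P = $155 exceeds min AVC = $23, so the firm stays open.
Set P = MC: 155 = 27 - 8Q + 3Q^2 → -128 - 8Q + 3Q^2 = 0. The roots are Q = -16/3 and Q = 8; the profit-maximizing output is on the rising part of MC, so Q* = 8.
Check: AVC at Q = 8 is $59 ≤ P, so revenue covers variable cost.
Profit = P·Q − TC = 155·8 − 1014 = $226.

Produce at Q = 8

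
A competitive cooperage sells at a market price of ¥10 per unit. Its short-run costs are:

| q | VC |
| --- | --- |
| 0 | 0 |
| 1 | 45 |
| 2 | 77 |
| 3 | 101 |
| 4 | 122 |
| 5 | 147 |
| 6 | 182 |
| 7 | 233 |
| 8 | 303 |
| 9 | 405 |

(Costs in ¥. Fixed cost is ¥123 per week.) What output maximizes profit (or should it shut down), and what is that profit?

Compute π = P·q − TC at each output: q=0: -123; q=1: -158; q=2: -180; q=3: -194; q=4: -205; q=5: -220; q=6: -245; q=7: -286; q=8: -346; q=9: -438.
Profit is highest at q = 0. Equivalently, the lowest AVC in the table is 147/5 ≈ ¥29.40 at q = 5, and P = ¥10 falls below it — price never covers variable cost, so the firm shuts down and loses only its fixed cost.

q = 0 (shut down); profit = -¥123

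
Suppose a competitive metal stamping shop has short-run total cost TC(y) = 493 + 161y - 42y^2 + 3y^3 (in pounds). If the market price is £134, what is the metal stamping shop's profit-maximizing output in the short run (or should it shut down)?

From TC, MC = TC'(y) = 161 - 84y + 9y^2 and AVC = VC/y = 161 - 42y + 3y^2.
AVC is minimized where dAVC/dy = -42 + 6y = 0, at y = 7; min AVC = 161 - 42·7 + 3·7^2 = £14.
Because £134 ≥ £14, revenue can cover variable cost; the firm operates.
P = MC gives 27 - 84y + 9y^2 = 0, with roots 1/3 and 9. Take the larger (rising MC): y* = 9.
Check: AVC at y = 9 is £26 ≤ P, so revenue covers variable cost.
Profit = P·y − TC = 134·9 − 727 = £479.

Produce at y = 9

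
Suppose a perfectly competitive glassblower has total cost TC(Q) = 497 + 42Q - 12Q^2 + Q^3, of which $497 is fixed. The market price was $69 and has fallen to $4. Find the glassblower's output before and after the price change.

Output falls from 9 to 0 (the firm shuts down)

MC = 42 - 24Q + 3Q^2; the shutdown threshold is min AVC = $6 (at Q = 6).
With P = $69 above the shutdown price, P = MC gives Q = 9.
At P = $4 < min AVC = $6, price no longer covers variable cost at any output, so the firm shuts down: Q = 0.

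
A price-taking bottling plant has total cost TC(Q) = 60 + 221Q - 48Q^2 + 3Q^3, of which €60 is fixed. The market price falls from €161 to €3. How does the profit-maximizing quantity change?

MC = 221 - 96Q + 9Q^2; the shutdown threshold is min AVC = €29 (at Q = 8).
At P = €161 ≥ min AVC, set P = MC on the rising branch: Q = 10.
At P = €3 < min AVC = €29, price no longer covers variable cost at any output, so the firm shuts down: Q = 0.

Output falls from 10 to 0 (the firm shuts down)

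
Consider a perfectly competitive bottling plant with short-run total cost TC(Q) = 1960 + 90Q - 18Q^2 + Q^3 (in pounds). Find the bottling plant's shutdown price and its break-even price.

AVC = 90 - 18Q + Q^2; minimized at Q = 9, giving min AVC = £9. That is the shutdown price.
ATC = 1960/Q + 90 - 18Q + Q^2. Setting dATC/dQ = −1960/Q^2 − 18 + 2Q = 0 gives Q = 14 (since 2·14^3 − 18·14^2 = 1960).
min ATC = 1960/14 + 90 − 18·14 + 14^2 = £174. That is the break-even price.
For £9 ≤ P < £174 the firm produces at a loss; below £9 it shuts down.

Shutdown price = £9; break-even price = £174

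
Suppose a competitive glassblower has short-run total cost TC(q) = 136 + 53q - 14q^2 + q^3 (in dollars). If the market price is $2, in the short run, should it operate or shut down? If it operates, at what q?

Shut down

Strip out fixed cost: VC = 53q - 14q^2 + q^3. Then AVC = 53 - 14q + q^2 and MC = 53 - 28q + 3q^2.
The AVC parabola has its vertex at q = 14/2 = 7, where AVC = 53 - 14·7 + 7^2 = $4.
With P < min AVC ($2 < $4), every unit sold adds to the loss.
Shutting down limits the loss to fixed cost, $136.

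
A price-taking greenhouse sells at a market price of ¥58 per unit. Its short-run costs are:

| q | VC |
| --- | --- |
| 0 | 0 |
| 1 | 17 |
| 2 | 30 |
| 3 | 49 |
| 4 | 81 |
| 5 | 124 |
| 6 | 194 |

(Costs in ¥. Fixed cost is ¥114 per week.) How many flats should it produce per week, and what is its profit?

q = 5; profit = ¥52

Tabulate TR − TC: q=0: -114; q=1: -73; q=2: -28; q=3: 11; q=4: 37; q=5: 52; q=6: 40.
Profit is maximized at q = 5. AVC there is 124/5 = ¥24.80 ≤ P, so producing beats shutting down (which would give -¥114).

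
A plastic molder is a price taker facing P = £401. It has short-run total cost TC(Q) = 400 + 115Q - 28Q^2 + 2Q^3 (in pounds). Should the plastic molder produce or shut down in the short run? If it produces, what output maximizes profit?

Produce at Q = 13

From TC, MC = TC'(Q) = 115 - 56Q + 6Q^2 and AVC = VC/Q = 115 - 28Q + 2Q^2.
AVC hits its minimum where MC = AVC, at Q = 7, giving min AVC = 115 - 28·7 + 2·7^2 = £17.
P = £401 exceeds min AVC = £17, so the firm stays open.
P = MC gives -286 - 56Q + 6Q^2 = 0, with roots -11/3 and 13. Take the larger (rising MC): Q* = 13.
Check: AVC at Q = 13 is £89 ≤ P, so revenue covers variable cost.
Profit = P·Q − TC = 401·13 − 1557 = £3656.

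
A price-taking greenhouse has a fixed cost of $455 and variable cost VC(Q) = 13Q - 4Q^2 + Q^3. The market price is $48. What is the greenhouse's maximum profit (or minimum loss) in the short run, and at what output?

Profit = -$305 at Q = 5

AVC = 13 - 4Q + Q^2; min AVC = $9 at Q = 2. Since P = $48 ≥ min AVC, the firm produces.
MC = 13 - 8Q + 3Q^2. Setting P = MC and taking the root on the rising branch gives Q* = 5.
TR = 48·5 = 240. TC = 455 + 90 = 545. Profit = 240 − 545 = -$305.
By producing, the firm covers all variable cost plus $150 of fixed cost; shutting down would lose the full $455.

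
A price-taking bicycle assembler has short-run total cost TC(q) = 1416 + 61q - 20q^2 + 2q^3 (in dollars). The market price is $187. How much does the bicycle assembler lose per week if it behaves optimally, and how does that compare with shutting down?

Profit = -$120 at q = 9

AVC = 61 - 20q + 2q^2 has its minimum $11 at q = 5; price $187 clears that bar, so the firm operates.
MC = 61 - 40q + 6q^2. Setting P = MC and taking the root on the rising branch gives q* = 9.
TR = 187·9 = 1683. TC = 1416 + 387 = 1803. Profit = 1683 − 1803 = -$120.
That loss of $120 beats the $1416 the firm would lose by shutting down; producing recovers $1296 of fixed cost.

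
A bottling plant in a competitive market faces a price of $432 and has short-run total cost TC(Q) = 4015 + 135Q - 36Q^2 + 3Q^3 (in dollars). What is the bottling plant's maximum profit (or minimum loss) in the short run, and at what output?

AVC = 135 - 36Q + 3Q^2 has its minimum $27 at Q = 6; price $432 clears that bar, so the firm operates.
With MC = 135 - 72Q + 9Q^2, P = MC on the upward-sloping part at Q* = 11.
TR = 432·11 = 4752. TC = 4015 + 1122 = 5137. Profit = 4752 − 5137 = -$385.
Shutting down would mean losing the fixed cost of $4015, so operating at a loss of $385 is better by $3630.

Profit = -$385 at Q = 11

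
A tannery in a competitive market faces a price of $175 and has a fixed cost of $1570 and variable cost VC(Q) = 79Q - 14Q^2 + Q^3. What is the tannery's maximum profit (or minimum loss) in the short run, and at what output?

Profit = -$130 at Q = 12

AVC = 79 - 14Q + Q^2; min AVC = $30 at Q = 7. Since P = $175 ≥ min AVC, the firm produces.
With MC = 79 - 28Q + 3Q^2, P = MC on the upward-sloping part at Q* = 12.
TR = 175·12 = 2100. TC = 1570 + 660 = 2230. Profit = 2100 − 2230 = -$130.
By producing, the firm covers all variable cost plus $1440 of fixed cost; shutting down would lose the full $1570.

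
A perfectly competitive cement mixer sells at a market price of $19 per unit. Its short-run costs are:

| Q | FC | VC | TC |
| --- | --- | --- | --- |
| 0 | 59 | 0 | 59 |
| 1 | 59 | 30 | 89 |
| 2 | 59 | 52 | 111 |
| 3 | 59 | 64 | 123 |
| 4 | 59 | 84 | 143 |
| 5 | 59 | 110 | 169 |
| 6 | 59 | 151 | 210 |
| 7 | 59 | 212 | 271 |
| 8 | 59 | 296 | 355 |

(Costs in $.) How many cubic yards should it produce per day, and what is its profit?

Compute π = P·Q − TC at each output: Q=0: -59; Q=1: -70; Q=2: -73; Q=3: -66; Q=4: -67; Q=5: -74; Q=6: -96; Q=7: -138; Q=8: -203.
Profit is highest at Q = 0. Equivalently, the lowest AVC in the table is 84/4 ≈ $21 at Q = 4, and P = $19 falls below it — price never covers variable cost, so the firm shuts down and loses only its fixed cost.

Q = 0 (shut down); profit = -$59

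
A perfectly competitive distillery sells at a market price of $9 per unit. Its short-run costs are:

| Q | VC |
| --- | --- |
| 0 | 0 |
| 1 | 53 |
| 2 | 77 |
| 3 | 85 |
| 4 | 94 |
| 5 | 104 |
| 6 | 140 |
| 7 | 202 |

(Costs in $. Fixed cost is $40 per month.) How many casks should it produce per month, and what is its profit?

Tabulate TR − TC: Q=0: -40; Q=1: -84; Q=2: -99; Q=3: -98; Q=4: -98; Q=5: -99; Q=6: -126; Q=7: -179.
Profit is highest at Q = 0. Equivalently, the lowest AVC in the table is 104/5 ≈ $20.80 at Q = 5, and P = $9 falls below it — price never covers variable cost, so the firm shuts down and loses only its fixed cost.

Q = 0 (shut down); profit = -$40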